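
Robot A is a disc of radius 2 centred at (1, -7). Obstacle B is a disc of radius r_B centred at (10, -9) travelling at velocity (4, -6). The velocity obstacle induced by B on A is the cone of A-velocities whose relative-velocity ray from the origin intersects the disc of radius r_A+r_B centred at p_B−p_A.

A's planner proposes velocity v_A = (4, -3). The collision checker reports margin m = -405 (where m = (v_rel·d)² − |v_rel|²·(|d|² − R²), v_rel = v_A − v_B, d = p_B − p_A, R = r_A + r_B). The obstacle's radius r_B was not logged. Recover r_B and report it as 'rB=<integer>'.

m = -405
d = (9, -2);  v_rel = (0, 3),  |v_rel|² = 9
v_rel×d = (0)·(-2) − (3)·(9) = -27
since m = R²·9 − (-27)²:  R² = (729 + -405) / 9 = 36
R = √36 = 6  ⇒  r_B = 6 − 2 = 4

rB=4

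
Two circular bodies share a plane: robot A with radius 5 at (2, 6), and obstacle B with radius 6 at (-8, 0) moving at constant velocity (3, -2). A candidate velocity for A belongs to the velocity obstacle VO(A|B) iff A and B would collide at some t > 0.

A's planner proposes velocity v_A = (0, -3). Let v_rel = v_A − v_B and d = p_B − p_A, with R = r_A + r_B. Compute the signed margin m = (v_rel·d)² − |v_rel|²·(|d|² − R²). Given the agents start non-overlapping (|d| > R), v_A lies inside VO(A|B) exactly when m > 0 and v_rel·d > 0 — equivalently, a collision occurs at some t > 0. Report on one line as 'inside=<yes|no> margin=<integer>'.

d = (-10, -6),  |d|² = 136;  R = 5+6 = 11,  c = 136−11² = 15
v_rel = (-3, -1),  |v_rel|² = 10;  v_rel·d = (-3)·(-10) + (-1)·(-6) = 36
10·t² − 72·t + 15 = 0  ⇒  m = 36² − 10·15 = 1146
m = 1146 > 0,  v_rel·d = 36 > 0  ⇒  inside

inside=yes margin=1146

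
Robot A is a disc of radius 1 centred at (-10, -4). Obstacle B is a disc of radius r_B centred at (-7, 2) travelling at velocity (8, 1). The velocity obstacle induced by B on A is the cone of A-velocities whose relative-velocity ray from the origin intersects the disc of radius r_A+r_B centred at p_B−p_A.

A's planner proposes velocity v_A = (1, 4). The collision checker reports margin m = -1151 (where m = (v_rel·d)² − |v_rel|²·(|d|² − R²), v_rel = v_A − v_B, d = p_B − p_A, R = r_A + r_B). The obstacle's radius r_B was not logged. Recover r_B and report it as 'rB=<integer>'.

m = -1151
d = (3, 6);  v_rel = (-7, 3),  |v_rel|² = 58
v_rel×d = (-7)·(6) − (3)·(3) = -51
since m = R²·58 − (-51)²:  R² = (2601 + -1151) / 58 = 25
R = √25 = 5  ⇒  r_B = 5 − 1 = 4

rB=4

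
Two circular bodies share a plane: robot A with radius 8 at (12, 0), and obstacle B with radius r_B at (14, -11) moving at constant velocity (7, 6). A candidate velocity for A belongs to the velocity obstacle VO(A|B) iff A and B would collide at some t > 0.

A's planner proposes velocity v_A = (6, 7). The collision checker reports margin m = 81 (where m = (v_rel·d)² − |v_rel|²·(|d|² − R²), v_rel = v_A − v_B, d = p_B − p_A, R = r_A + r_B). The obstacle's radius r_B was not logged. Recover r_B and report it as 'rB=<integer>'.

m = 81
d = (2, -11);  v_rel = (-1, 1),  |v_rel|² = 2
v_rel×d = (-1)·(-11) − (1)·(2) = 9
since m = R²·2 − 9²:  R² = (81 + 81) / 2 = 81
R = √81 = 9  ⇒  r_B = 9 − 8 = 1

rB=1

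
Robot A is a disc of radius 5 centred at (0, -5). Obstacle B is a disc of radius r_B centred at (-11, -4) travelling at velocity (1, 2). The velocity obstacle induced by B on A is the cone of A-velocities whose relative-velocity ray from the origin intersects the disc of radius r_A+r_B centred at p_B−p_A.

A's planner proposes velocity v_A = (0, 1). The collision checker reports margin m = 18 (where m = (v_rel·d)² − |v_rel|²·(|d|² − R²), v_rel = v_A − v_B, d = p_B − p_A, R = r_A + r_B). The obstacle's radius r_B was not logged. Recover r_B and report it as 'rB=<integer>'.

m = 18
d = (-11, 1);  v_rel = (-1, -1),  |v_rel|² = 2
v_rel×d = (-1)·(1) − (-1)·(-11) = -12
since m = R²·2 − (-12)²:  R² = (144 + 18) / 2 = 81
R = √81 = 9  ⇒  r_B = 9 − 5 = 4

rB=4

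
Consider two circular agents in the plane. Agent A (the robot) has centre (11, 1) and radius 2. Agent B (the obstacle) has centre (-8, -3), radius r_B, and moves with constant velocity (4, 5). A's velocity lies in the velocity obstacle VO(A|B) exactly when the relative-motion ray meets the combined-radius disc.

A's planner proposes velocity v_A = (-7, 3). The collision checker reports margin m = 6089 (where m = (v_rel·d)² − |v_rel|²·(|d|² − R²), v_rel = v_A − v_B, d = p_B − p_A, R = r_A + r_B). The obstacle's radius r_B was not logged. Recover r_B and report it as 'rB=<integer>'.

m = 6089
d = (-19, -4);  v_rel = (-11, -2),  |v_rel|² = 125
v_rel×d = (-11)·(-4) − (-2)·(-19) = 6
since m = R²·125 − 6²:  R² = (36 + 6089) / 125 = 49
R = √49 = 7  ⇒  r_B = 7 − 2 = 5

rB=5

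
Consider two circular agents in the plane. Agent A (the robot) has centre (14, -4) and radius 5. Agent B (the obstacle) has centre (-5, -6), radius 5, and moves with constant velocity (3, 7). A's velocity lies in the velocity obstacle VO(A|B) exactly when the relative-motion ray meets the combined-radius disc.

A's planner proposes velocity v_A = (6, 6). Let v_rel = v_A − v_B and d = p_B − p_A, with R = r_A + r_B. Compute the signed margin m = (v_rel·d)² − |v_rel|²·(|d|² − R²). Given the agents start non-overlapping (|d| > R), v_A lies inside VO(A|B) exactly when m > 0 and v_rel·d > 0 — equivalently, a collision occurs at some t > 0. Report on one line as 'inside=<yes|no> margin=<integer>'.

d = (-19, -2),  |d|² = 365;  R = 5+5 = 10,  c = 365−10² = 265
v_rel = (3, -1),  |v_rel|² = 10;  v_rel·d = (3)·(-19) + (-1)·(-2) = -55
10·t² + 110·t + 265 = 0  ⇒  m = (-55)² − 10·265 = 375
m = 375 > 0,  v_rel·d = -55 < 0  ⇒  outside

inside=no margin=375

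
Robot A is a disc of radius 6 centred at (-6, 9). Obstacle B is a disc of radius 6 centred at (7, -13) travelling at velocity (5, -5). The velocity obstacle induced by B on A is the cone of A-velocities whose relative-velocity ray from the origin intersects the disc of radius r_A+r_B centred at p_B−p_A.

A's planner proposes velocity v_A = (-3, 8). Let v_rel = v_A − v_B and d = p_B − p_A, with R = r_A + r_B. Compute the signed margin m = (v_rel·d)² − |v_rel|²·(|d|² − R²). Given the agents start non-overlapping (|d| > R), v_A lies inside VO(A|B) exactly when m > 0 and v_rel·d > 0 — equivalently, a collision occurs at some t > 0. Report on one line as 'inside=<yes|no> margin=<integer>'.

d = (13, -22),  |d|² = 653;  R = 6+6 = 12,  c = 653−12² = 509
v_rel = (-8, 13),  |v_rel|² = 233;  v_rel·d = (-8)·(13) + (13)·(-22) = -390
233·t² + 780·t + 509 = 0  ⇒  m = (-390)² − 233·509 = 33503
m = 33503 > 0,  v_rel·d = -390 < 0  ⇒  outside

inside=no margin=33503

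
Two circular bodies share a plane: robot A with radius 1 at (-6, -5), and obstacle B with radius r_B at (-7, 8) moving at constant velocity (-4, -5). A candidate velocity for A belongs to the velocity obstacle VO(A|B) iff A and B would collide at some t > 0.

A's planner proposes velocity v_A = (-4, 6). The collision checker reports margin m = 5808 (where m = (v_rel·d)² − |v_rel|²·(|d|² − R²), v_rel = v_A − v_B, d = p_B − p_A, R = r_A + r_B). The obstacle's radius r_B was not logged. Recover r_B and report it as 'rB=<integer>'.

m = 5808
d = (-1, 13);  v_rel = (0, 11),  |v_rel|² = 121
v_rel×d = (0)·(13) − (11)·(-1) = 11
since m = R²·121 − 11²:  R² = (121 + 5808) / 121 = 49
R = √49 = 7  ⇒  r_B = 7 − 1 = 6

rB=6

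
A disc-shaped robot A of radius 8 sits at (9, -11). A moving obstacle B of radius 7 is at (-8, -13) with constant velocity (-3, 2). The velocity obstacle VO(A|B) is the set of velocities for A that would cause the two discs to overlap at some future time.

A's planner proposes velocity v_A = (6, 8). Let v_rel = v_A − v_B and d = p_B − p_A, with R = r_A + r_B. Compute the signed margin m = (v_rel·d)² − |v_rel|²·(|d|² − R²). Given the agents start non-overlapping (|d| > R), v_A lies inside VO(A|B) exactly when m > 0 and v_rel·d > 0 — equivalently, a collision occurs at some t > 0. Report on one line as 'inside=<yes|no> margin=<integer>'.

d = (-17, -2),  |d|² = 293;  R = 8+7 = 15,  c = 293−15² = 68
v_rel = (9, 6),  |v_rel|² = 117;  v_rel·d = (9)·(-17) + (6)·(-2) = -165
117·t² + 330·t + 68 = 0  ⇒  m = (-165)² − 117·68 = 19269
m = 19269 > 0,  v_rel·d = -165 < 0  ⇒  outside

inside=no margin=19269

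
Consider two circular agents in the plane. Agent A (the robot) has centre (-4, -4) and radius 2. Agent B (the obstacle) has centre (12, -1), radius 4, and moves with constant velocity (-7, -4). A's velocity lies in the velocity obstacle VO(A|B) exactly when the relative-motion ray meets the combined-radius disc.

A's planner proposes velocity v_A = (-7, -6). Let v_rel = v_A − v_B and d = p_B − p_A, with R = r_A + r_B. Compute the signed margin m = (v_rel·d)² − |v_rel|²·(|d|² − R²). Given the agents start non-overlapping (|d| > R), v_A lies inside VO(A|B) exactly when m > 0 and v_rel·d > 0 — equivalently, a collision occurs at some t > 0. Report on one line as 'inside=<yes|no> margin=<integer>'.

d = (16, 3),  |d|² = 265;  R = 2+4 = 6,  c = 265−6² = 229
v_rel = (0, -2),  |v_rel|² = 4;  v_rel·d = (0)·(16) + (-2)·(3) = -6
4·t² + 12·t + 229 = 0  ⇒  m = (-6)² − 4·229 = -880
m = -880 < 0,  v_rel·d = -6 < 0  ⇒  outside

inside=no margin=-880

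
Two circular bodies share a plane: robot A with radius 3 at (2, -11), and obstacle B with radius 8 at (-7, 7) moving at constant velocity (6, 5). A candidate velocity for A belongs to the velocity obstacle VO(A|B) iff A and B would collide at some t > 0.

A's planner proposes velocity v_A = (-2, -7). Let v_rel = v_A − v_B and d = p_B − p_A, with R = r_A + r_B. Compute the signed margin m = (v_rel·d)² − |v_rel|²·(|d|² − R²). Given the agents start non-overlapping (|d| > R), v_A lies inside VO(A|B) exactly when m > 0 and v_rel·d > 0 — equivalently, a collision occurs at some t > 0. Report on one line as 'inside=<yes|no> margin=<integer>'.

d = (-9, 18),  |d|² = 405;  R = 3+8 = 11,  c = 405−11² = 284
v_rel = (-8, -12),  |v_rel|² = 208;  v_rel·d = (-8)·(-9) + (-12)·(18) = -144
208·t² + 288·t + 284 = 0  ⇒  m = (-144)² − 208·284 = -38336
m = -38336 < 0,  v_rel·d = -144 < 0  ⇒  outside

inside=no margin=-38336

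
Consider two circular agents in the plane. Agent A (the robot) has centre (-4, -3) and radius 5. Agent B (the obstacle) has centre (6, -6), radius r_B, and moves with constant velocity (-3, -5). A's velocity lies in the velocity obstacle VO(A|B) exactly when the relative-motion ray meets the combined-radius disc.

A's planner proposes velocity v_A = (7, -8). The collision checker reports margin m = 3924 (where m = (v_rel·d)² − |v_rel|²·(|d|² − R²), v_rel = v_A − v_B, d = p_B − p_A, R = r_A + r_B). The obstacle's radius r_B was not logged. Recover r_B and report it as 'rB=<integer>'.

m = 3924
d = (10, -3);  v_rel = (10, -3),  |v_rel|² = 109
v_rel×d = (10)·(-3) − (-3)·(10) = 0
since m = R²·109 − 0²:  R² = (0 + 3924) / 109 = 36
R = √36 = 6  ⇒  r_B = 6 − 5 = 1

rB=1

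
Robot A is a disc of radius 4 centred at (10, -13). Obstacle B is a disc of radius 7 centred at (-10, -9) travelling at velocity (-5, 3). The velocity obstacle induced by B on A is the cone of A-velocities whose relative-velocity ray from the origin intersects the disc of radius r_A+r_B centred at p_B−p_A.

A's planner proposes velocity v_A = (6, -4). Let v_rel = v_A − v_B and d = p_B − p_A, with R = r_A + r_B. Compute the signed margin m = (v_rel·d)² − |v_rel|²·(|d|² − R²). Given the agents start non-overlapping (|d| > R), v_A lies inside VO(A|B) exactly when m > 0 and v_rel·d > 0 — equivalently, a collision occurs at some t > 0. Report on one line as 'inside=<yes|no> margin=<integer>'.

d = (-20, 4),  |d|² = 416;  R = 4+7 = 11,  c = 416−11² = 295
v_rel = (11, -7),  |v_rel|² = 170;  v_rel·d = (11)·(-20) + (-7)·(4) = -248
170·t² + 496·t + 295 = 0  ⇒  m = (-248)² − 170·295 = 11354
m = 11354 > 0,  v_rel·d = -248 < 0  ⇒  outside

inside=no margin=11354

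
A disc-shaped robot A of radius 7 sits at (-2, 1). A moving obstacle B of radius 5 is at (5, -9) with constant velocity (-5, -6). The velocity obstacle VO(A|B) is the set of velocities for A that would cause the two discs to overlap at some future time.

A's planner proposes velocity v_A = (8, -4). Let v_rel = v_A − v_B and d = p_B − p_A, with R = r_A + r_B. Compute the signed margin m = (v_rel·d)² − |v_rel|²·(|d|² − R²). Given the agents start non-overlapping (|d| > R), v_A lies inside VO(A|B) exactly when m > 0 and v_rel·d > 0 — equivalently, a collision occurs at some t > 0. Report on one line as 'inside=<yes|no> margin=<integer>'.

d = (7, -10),  |d|² = 149;  R = 7+5 = 12,  c = 149−12² = 5
v_rel = (13, 2),  |v_rel|² = 173;  v_rel·d = (13)·(7) + (2)·(-10) = 71
173·t² − 142·t + 5 = 0  ⇒  m = 71² − 173·5 = 4176
m = 4176 > 0,  v_rel·d = 71 > 0  ⇒  inside

inside=yes margin=4176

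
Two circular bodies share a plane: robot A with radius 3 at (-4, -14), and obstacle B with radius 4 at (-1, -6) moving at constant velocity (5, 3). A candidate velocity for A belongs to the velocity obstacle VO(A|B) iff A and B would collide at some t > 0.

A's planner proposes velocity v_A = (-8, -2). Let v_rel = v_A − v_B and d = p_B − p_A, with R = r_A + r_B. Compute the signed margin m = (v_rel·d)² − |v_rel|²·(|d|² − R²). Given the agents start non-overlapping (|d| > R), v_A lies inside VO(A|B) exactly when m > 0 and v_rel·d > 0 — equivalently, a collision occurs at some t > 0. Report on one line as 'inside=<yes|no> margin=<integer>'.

d = (3, 8),  |d|² = 73;  R = 3+4 = 7,  c = 73−7² = 24
v_rel = (-13, -5),  |v_rel|² = 194;  v_rel·d = (-13)·(3) + (-5)·(8) = -79
194·t² + 158·t + 24 = 0  ⇒  m = (-79)² − 194·24 = 1585
m = 1585 > 0,  v_rel·d = -79 < 0  ⇒  outside

inside=no margin=1585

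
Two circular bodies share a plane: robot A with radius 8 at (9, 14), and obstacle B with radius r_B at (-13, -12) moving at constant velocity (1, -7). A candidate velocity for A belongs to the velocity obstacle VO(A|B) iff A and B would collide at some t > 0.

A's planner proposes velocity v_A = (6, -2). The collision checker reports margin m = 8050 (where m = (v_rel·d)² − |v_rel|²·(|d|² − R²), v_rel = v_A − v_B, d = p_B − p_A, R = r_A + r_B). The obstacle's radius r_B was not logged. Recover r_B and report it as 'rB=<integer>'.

m = 8050
d = (-22, -26);  v_rel = (5, 5),  |v_rel|² = 50
v_rel×d = (5)·(-26) − (5)·(-22) = -20
since m = R²·50 − (-20)²:  R² = (400 + 8050) / 50 = 169
R = √169 = 13  ⇒  r_B = 13 − 8 = 5

rB=5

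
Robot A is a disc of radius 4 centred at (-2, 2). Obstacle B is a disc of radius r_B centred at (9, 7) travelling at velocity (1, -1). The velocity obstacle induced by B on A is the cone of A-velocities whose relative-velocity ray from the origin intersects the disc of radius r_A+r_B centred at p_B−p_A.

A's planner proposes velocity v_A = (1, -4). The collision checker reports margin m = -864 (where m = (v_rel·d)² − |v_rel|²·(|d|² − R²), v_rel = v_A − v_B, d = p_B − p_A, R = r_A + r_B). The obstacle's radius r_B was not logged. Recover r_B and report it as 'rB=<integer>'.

m = -864
d = (11, 5);  v_rel = (0, -3),  |v_rel|² = 9
v_rel×d = (0)·(5) − (-3)·(11) = 33
since m = R²·9 − 33²:  R² = (1089 + -864) / 9 = 25
R = √25 = 5  ⇒  r_B = 5 − 4 = 1

rB=1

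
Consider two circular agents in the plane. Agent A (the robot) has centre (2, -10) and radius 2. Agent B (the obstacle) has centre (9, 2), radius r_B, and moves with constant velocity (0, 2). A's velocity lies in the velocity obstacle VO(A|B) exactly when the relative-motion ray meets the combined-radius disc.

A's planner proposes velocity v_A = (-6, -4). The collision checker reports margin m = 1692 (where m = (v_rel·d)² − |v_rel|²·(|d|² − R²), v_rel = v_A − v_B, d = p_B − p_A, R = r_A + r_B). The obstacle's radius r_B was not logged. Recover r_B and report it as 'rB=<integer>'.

m = 1692
d = (7, 12);  v_rel = (-6, -6),  |v_rel|² = 72
v_rel×d = (-6)·(12) − (-6)·(7) = -30
since m = R²·72 − (-30)²:  R² = (900 + 1692) / 72 = 36
R = √36 = 6  ⇒  r_B = 6 − 2 = 4

rB=4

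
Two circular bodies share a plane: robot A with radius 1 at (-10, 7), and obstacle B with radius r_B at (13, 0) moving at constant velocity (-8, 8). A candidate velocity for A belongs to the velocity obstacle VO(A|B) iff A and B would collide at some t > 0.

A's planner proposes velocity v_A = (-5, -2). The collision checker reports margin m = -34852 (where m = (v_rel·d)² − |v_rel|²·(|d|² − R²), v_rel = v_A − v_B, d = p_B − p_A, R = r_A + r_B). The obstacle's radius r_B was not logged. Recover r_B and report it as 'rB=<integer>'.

m = -34852
d = (23, -7);  v_rel = (3, -10),  |v_rel|² = 109
v_rel×d = (3)·(-7) − (-10)·(23) = 209
since m = R²·109 − 209²:  R² = (43681 + -34852) / 109 = 81
R = √81 = 9  ⇒  r_B = 9 − 1 = 8

rB=8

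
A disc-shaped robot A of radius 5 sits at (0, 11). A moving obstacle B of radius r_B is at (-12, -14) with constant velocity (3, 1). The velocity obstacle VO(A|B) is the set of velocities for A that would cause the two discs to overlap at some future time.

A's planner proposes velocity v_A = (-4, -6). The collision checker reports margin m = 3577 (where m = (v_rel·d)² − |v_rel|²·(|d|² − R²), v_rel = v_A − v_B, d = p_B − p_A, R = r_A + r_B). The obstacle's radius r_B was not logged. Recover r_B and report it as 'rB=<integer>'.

m = 3577
d = (-12, -25);  v_rel = (-7, -7),  |v_rel|² = 98
v_rel×d = (-7)·(-25) − (-7)·(-12) = 91
since m = R²·98 − 91²:  R² = (8281 + 3577) / 98 = 121
R = √121 = 11  ⇒  r_B = 11 − 5 = 6

rB=6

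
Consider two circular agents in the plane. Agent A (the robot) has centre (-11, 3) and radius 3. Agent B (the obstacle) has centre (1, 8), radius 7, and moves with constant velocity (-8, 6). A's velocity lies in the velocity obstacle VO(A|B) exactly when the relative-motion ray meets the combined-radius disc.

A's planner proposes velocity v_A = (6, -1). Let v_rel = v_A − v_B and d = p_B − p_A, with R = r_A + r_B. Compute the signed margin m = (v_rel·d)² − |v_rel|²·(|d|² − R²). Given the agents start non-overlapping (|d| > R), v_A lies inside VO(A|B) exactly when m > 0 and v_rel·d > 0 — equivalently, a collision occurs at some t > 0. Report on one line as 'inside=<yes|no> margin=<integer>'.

d = (12, 5),  |d|² = 169;  R = 3+7 = 10,  c = 169−10² = 69
v_rel = (14, -7),  |v_rel|² = 245;  v_rel·d = (14)·(12) + (-7)·(5) = 133
245·t² − 266·t + 69 = 0  ⇒  m = 133² − 245·69 = 784
m = 784 > 0,  v_rel·d = 133 > 0  ⇒  inside

inside=yes margin=784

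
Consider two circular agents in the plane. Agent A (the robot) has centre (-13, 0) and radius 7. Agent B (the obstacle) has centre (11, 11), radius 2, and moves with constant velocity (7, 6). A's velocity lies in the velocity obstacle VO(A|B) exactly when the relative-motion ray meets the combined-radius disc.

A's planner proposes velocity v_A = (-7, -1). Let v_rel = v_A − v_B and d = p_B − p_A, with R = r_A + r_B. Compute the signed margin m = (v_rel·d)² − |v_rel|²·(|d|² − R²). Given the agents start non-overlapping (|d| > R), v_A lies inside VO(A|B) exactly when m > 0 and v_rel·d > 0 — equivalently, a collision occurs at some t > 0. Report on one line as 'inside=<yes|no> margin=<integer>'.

d = (24, 11),  |d|² = 697;  R = 7+2 = 9,  c = 697−9² = 616
v_rel = (-14, -7),  |v_rel|² = 245;  v_rel·d = (-14)·(24) + (-7)·(11) = -413
245·t² + 826·t + 616 = 0  ⇒  m = (-413)² − 245·616 = 19649
m = 19649 > 0,  v_rel·d = -413 < 0  ⇒  outside

inside=no margin=19649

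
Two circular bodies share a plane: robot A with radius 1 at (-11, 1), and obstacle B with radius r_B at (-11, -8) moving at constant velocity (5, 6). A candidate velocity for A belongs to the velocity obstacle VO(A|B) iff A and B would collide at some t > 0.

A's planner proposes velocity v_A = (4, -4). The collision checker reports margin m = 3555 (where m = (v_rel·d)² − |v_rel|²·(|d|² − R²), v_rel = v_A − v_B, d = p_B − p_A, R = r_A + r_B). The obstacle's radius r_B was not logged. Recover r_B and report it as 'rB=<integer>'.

m = 3555
d = (0, -9);  v_rel = (-1, -10),  |v_rel|² = 101
v_rel×d = (-1)·(-9) − (-10)·(0) = 9
since m = R²·101 − 9²:  R² = (81 + 3555) / 101 = 36
R = √36 = 6  ⇒  r_B = 6 − 1 = 5

rB=5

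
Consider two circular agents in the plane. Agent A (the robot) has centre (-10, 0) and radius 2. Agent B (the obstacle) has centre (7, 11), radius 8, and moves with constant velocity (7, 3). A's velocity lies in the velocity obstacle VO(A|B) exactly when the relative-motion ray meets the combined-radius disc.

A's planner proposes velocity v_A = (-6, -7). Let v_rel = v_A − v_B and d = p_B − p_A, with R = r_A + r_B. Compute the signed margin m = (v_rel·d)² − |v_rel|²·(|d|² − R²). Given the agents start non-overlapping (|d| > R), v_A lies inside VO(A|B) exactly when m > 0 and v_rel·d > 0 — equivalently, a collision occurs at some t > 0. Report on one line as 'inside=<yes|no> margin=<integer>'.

d = (17, 11),  |d|² = 410;  R = 2+8 = 10,  c = 410−10² = 310
v_rel = (-13, -10),  |v_rel|² = 269;  v_rel·d = (-13)·(17) + (-10)·(11) = -331
269·t² + 662·t + 310 = 0  ⇒  m = (-331)² − 269·310 = 26171
m = 26171 > 0,  v_rel·d = -331 < 0  ⇒  outside

inside=no margin=26171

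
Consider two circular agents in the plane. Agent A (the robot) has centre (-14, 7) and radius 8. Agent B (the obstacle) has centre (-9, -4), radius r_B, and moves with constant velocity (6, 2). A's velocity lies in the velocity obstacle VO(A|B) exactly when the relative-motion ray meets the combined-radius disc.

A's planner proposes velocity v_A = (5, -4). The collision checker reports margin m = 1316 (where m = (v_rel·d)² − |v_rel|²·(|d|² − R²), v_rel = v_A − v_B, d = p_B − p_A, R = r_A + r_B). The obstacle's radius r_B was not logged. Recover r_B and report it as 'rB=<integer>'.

m = 1316
d = (5, -11);  v_rel = (-1, -6),  |v_rel|² = 37
v_rel×d = (-1)·(-11) − (-6)·(5) = 41
since m = R²·37 − 41²:  R² = (1681 + 1316) / 37 = 81
R = √81 = 9  ⇒  r_B = 9 − 8 = 1

rB=1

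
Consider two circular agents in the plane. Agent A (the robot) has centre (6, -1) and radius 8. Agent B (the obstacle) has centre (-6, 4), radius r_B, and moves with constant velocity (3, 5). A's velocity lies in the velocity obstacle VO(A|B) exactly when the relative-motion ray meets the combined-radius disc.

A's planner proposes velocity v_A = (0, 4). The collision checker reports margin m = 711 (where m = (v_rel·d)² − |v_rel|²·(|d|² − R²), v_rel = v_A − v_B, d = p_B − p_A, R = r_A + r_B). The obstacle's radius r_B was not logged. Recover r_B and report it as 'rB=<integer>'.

m = 711
d = (-12, 5);  v_rel = (-3, -1),  |v_rel|² = 10
v_rel×d = (-3)·(5) − (-1)·(-12) = -27
since m = R²·10 − (-27)²:  R² = (729 + 711) / 10 = 144
R = √144 = 12  ⇒  r_B = 12 − 8 = 4

rB=4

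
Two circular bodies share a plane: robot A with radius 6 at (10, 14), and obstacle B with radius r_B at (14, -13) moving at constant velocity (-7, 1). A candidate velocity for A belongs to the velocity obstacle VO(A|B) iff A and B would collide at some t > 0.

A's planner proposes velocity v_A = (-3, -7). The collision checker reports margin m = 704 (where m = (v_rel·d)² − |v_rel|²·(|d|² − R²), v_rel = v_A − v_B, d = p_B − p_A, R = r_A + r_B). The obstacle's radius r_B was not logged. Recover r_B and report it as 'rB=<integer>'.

m = 704
d = (4, -27);  v_rel = (4, -8),  |v_rel|² = 80
v_rel×d = (4)·(-27) − (-8)·(4) = -76
since m = R²·80 − (-76)²:  R² = (5776 + 704) / 80 = 81
R = √81 = 9  ⇒  r_B = 9 − 6 = 3

rB=3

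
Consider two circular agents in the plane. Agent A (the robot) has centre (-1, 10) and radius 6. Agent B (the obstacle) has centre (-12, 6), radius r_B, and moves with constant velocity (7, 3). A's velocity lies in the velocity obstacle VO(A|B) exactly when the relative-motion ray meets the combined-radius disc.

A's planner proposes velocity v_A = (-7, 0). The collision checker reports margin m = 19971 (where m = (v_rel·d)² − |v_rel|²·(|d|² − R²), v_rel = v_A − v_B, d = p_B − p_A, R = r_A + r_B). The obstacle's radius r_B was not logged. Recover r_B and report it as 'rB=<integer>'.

m = 19971
d = (-11, -4);  v_rel = (-14, -3),  |v_rel|² = 205
v_rel×d = (-14)·(-4) − (-3)·(-11) = 23
since m = R²·205 − 23²:  R² = (529 + 19971) / 205 = 100
R = √100 = 10  ⇒  r_B = 10 − 6 = 4

rB=4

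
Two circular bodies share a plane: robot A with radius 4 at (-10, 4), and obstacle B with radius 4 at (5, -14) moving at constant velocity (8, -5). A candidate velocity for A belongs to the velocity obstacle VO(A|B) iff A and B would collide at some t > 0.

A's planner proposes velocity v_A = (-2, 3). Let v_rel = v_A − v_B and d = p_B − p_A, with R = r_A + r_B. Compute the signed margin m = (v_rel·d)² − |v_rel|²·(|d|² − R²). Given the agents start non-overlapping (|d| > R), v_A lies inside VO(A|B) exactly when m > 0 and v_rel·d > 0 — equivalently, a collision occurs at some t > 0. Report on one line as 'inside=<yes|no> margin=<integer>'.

d = (15, -18),  |d|² = 549;  R = 4+4 = 8,  c = 549−8² = 485
v_rel = (-10, 8),  |v_rel|² = 164;  v_rel·d = (-10)·(15) + (8)·(-18) = -294
164·t² + 588·t + 485 = 0  ⇒  m = (-294)² − 164·485 = 6896
m = 6896 > 0,  v_rel·d = -294 < 0  ⇒  outside

inside=no margin=6896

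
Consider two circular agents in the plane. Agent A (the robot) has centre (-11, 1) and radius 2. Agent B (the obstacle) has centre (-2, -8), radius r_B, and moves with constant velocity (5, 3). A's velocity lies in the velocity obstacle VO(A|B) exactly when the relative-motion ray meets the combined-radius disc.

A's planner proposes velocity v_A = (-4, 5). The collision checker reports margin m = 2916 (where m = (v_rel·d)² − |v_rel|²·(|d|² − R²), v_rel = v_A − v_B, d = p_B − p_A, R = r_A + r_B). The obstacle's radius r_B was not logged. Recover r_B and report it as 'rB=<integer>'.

m = 2916
d = (9, -9);  v_rel = (-9, 2),  |v_rel|² = 85
v_rel×d = (-9)·(-9) − (2)·(9) = 63
since m = R²·85 − 63²:  R² = (3969 + 2916) / 85 = 81
R = √81 = 9  ⇒  r_B = 9 − 2 = 7

rB=7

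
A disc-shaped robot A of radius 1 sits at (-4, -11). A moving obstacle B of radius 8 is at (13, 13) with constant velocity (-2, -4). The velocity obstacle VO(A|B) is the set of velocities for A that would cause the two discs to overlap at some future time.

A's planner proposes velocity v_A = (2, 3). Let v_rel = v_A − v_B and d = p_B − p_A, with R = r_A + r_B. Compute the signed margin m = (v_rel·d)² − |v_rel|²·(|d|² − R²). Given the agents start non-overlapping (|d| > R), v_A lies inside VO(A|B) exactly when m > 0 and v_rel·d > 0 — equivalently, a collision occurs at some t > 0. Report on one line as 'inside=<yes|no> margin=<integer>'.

d = (17, 24),  |d|² = 865;  R = 1+8 = 9,  c = 865−9² = 784
v_rel = (4, 7),  |v_rel|² = 65;  v_rel·d = (4)·(17) + (7)·(24) = 236
65·t² − 472·t + 784 = 0  ⇒  m = 236² − 65·784 = 4736
m = 4736 > 0,  v_rel·d = 236 > 0  ⇒  inside

inside=yes margin=4736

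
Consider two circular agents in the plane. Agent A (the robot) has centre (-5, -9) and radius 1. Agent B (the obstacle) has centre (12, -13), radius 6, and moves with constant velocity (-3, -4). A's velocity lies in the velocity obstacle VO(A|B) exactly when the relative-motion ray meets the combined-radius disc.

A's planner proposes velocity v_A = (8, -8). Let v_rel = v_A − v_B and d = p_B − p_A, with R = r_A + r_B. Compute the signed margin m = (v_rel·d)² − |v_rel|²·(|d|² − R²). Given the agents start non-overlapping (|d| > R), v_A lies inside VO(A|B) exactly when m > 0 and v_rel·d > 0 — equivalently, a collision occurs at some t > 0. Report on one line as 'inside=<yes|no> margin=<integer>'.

d = (17, -4),  |d|² = 305;  R = 1+6 = 7,  c = 305−7² = 256
v_rel = (11, -4),  |v_rel|² = 137;  v_rel·d = (11)·(17) + (-4)·(-4) = 203
137·t² − 406·t + 256 = 0  ⇒  m = 203² − 137·256 = 6137
m = 6137 > 0,  v_rel·d = 203 > 0  ⇒  inside

inside=yes margin=6137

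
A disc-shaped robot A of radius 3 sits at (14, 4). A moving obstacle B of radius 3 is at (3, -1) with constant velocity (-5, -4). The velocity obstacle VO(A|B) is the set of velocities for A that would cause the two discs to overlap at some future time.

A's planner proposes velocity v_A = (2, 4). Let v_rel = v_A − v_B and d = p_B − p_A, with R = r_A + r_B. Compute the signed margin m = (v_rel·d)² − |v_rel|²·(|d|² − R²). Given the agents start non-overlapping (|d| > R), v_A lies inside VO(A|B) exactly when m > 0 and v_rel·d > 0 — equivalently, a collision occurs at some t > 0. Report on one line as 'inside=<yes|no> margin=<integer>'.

d = (-11, -5),  |d|² = 146;  R = 3+3 = 6,  c = 146−6² = 110
v_rel = (7, 8),  |v_rel|² = 113;  v_rel·d = (7)·(-11) + (8)·(-5) = -117
113·t² + 234·t + 110 = 0  ⇒  m = (-117)² − 113·110 = 1259
m = 1259 > 0,  v_rel·d = -117 < 0  ⇒  outside

inside=no margin=1259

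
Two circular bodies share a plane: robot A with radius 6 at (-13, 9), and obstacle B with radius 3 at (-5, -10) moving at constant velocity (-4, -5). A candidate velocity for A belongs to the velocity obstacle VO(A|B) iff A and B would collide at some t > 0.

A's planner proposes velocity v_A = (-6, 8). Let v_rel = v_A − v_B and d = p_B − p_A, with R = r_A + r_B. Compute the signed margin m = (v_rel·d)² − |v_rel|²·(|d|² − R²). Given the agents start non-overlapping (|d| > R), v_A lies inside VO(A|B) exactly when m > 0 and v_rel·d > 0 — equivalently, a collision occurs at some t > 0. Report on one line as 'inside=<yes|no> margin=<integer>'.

d = (8, -19),  |d|² = 425;  R = 6+3 = 9,  c = 425−9² = 344
v_rel = (-2, 13),  |v_rel|² = 173;  v_rel·d = (-2)·(8) + (13)·(-19) = -263
173·t² + 526·t + 344 = 0  ⇒  m = (-263)² − 173·344 = 9657
m = 9657 > 0,  v_rel·d = -263 < 0  ⇒  outside

inside=no margin=9657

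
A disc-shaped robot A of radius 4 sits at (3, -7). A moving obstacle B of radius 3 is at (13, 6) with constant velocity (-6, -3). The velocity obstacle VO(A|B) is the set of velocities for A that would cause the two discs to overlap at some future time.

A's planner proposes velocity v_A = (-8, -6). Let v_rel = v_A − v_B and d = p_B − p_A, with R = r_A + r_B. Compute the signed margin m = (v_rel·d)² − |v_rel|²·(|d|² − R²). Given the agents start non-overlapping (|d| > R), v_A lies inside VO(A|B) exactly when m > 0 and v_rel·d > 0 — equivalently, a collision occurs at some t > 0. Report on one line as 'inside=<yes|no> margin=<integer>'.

d = (10, 13),  |d|² = 269;  R = 4+3 = 7,  c = 269−7² = 220
v_rel = (-2, -3),  |v_rel|² = 13;  v_rel·d = (-2)·(10) + (-3)·(13) = -59
13·t² + 118·t + 220 = 0  ⇒  m = (-59)² − 13·220 = 621
m = 621 > 0,  v_rel·d = -59 < 0  ⇒  outside

inside=no margin=621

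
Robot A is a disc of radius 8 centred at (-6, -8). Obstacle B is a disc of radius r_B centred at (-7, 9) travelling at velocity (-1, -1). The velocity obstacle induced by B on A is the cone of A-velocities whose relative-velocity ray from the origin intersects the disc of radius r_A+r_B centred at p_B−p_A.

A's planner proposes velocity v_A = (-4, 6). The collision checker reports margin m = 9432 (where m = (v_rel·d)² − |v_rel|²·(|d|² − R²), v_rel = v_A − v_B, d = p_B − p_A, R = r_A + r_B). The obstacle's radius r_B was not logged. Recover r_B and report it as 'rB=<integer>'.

m = 9432
d = (-1, 17);  v_rel = (-3, 7),  |v_rel|² = 58
v_rel×d = (-3)·(17) − (7)·(-1) = -44
since m = R²·58 − (-44)²:  R² = (1936 + 9432) / 58 = 196
R = √196 = 14  ⇒  r_B = 14 − 8 = 6

rB=6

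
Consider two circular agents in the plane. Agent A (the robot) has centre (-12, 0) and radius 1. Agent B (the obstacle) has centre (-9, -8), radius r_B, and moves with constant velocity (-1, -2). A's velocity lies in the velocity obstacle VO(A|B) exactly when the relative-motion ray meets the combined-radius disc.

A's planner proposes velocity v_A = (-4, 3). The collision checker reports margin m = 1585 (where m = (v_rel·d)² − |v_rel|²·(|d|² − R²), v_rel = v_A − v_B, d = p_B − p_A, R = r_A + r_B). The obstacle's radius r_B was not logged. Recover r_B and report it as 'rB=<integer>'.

m = 1585
d = (3, -8);  v_rel = (-3, 5),  |v_rel|² = 34
v_rel×d = (-3)·(-8) − (5)·(3) = 9
since m = R²·34 − 9²:  R² = (81 + 1585) / 34 = 49
R = √49 = 7  ⇒  r_B = 7 − 1 = 6

rB=6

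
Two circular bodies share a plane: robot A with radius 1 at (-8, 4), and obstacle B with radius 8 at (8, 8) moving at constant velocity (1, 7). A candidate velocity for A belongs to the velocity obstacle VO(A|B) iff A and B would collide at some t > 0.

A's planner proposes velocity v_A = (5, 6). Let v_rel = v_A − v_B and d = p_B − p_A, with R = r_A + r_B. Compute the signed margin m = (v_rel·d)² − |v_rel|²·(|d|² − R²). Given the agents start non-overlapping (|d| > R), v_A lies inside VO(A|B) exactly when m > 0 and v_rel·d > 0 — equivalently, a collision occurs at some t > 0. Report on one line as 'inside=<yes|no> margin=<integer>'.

d = (16, 4),  |d|² = 272;  R = 1+8 = 9,  c = 272−9² = 191
v_rel = (4, -1),  |v_rel|² = 17;  v_rel·d = (4)·(16) + (-1)·(4) = 60
17·t² − 120·t + 191 = 0  ⇒  m = 60² − 17·191 = 353
m = 353 > 0,  v_rel·d = 60 > 0  ⇒  inside

inside=yes margin=353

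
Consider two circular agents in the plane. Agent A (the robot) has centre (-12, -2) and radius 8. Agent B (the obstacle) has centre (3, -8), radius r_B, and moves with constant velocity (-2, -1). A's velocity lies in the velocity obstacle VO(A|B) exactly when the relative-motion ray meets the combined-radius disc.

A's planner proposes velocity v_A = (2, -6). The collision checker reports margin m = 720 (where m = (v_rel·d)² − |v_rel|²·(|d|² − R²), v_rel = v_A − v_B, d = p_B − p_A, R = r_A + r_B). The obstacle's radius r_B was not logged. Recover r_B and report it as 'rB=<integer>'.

m = 720
d = (15, -6);  v_rel = (4, -5),  |v_rel|² = 41
v_rel×d = (4)·(-6) − (-5)·(15) = 51
since m = R²·41 − 51²:  R² = (2601 + 720) / 41 = 81
R = √81 = 9  ⇒  r_B = 9 − 8 = 1

rB=1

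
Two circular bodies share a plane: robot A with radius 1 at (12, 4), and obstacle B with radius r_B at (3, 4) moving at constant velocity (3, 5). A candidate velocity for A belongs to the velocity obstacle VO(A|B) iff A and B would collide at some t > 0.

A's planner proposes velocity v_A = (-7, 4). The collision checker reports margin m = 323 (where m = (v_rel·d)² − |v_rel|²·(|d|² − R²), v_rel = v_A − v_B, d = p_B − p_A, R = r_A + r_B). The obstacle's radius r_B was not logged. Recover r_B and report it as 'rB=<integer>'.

m = 323
d = (-9, 0);  v_rel = (-10, -1),  |v_rel|² = 101
v_rel×d = (-10)·(0) − (-1)·(-9) = -9
since m = R²·101 − (-9)²:  R² = (81 + 323) / 101 = 4
R = √4 = 2  ⇒  r_B = 2 − 1 = 1

rB=1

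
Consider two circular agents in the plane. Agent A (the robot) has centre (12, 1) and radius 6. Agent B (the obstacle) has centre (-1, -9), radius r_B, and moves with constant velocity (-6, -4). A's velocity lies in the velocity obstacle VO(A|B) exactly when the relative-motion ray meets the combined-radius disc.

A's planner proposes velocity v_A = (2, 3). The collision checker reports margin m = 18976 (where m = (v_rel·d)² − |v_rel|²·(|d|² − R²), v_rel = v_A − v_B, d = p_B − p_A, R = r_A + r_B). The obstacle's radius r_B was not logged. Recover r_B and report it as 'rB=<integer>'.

m = 18976
d = (-13, -10);  v_rel = (8, 7),  |v_rel|² = 113
v_rel×d = (8)·(-10) − (7)·(-13) = 11
since m = R²·113 − 11²:  R² = (121 + 18976) / 113 = 169
R = √169 = 13  ⇒  r_B = 13 − 6 = 7

rB=7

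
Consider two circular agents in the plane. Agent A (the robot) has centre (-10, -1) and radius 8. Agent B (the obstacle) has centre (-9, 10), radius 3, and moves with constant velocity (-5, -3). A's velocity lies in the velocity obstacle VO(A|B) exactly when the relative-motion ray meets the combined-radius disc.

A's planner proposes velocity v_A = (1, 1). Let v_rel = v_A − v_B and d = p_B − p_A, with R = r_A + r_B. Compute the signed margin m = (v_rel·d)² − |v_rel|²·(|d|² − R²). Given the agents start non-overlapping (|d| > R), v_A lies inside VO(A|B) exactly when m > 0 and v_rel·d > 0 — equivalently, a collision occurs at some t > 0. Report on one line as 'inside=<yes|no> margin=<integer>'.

d = (1, 11),  |d|² = 122;  R = 8+3 = 11,  c = 122−11² = 1
v_rel = (6, 4),  |v_rel|² = 52;  v_rel·d = (6)·(1) + (4)·(11) = 50
52·t² − 100·t + 1 = 0  ⇒  m = 50² − 52·1 = 2448
m = 2448 > 0,  v_rel·d = 50 > 0  ⇒  inside

inside=yes margin=2448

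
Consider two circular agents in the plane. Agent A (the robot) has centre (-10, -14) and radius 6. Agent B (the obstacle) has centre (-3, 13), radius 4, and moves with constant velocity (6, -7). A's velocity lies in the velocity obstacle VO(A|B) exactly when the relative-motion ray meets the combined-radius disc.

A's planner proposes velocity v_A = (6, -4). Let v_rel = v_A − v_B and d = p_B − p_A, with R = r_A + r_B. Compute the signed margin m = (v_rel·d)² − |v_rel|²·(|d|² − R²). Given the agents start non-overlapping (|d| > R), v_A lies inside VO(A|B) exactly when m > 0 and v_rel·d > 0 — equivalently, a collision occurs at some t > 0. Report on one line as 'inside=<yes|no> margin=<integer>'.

d = (7, 27),  |d|² = 778;  R = 6+4 = 10,  c = 778−10² = 678
v_rel = (0, 3),  |v_rel|² = 9;  v_rel·d = (0)·(7) + (3)·(27) = 81
9·t² − 162·t + 678 = 0  ⇒  m = 81² − 9·678 = 459
m = 459 > 0,  v_rel·d = 81 > 0  ⇒  inside

inside=yes margin=459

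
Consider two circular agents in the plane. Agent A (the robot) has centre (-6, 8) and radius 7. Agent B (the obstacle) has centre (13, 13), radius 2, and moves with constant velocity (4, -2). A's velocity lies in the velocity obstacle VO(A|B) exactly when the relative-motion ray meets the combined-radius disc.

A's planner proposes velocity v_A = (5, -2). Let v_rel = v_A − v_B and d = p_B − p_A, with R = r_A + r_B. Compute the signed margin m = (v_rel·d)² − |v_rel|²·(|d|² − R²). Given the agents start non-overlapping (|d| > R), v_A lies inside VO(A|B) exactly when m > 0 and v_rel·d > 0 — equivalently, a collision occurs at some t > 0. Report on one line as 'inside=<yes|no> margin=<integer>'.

d = (19, 5),  |d|² = 386;  R = 7+2 = 9,  c = 386−9² = 305
v_rel = (1, 0),  |v_rel|² = 1;  v_rel·d = (1)·(19) + (0)·(5) = 19
1·t² − 38·t + 305 = 0  ⇒  m = 19² − 1·305 = 56
m = 56 > 0,  v_rel·d = 19 > 0  ⇒  inside

inside=yes margin=56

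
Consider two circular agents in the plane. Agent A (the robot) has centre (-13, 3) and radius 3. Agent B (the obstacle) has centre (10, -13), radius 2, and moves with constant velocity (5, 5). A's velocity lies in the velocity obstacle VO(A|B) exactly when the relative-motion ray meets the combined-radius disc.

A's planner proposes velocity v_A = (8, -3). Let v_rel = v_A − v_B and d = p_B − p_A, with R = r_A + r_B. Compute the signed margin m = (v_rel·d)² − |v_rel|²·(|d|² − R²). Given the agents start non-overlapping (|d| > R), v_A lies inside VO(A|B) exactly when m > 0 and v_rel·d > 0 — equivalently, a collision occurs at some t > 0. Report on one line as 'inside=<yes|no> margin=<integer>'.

d = (23, -16),  |d|² = 785;  R = 3+2 = 5,  c = 785−5² = 760
v_rel = (3, -8),  |v_rel|² = 73;  v_rel·d = (3)·(23) + (-8)·(-16) = 197
73·t² − 394·t + 760 = 0  ⇒  m = 197² − 73·760 = -16671
m = -16671 < 0,  v_rel·d = 197 > 0  ⇒  outside

inside=no margin=-16671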